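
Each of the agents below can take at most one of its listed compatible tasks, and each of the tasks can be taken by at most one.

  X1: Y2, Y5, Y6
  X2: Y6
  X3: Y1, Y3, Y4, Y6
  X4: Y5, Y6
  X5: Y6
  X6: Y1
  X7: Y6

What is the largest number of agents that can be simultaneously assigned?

5

Unit-capacity flow: source→left, listed edges, right→sink; max matching = max flow.
Augmenting path X1→Y2 (+1); matched 1.
Augmenting path X2→Y6 (+1); matched 2.
Augmenting path X3→Y1 (+1); matched 3.
Augmenting path X4→Y5 (+1); matched 4.
Augmenting path X6→Y1→X3→Y3 (+1); matched 5.
No augmenting path remains; maximum matching = 5.
König certificate: {X1, X3, X4, X6, Y6} is a vertex cover of size 5 (every listed pair touches it), so no matching can be larger.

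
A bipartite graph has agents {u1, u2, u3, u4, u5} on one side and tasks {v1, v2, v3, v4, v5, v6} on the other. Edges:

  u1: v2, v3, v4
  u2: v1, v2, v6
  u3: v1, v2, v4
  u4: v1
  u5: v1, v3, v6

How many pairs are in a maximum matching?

5

Unit-capacity flow: source→left, listed edges, right→sink; max matching = max flow.
Augmenting path u1→v2 (+1); matched 1.
Augmenting path u2→v1 (+1); matched 2.
Augmenting path u3→v4 (+1); matched 3.
Augmenting path u5→v3 (+1); matched 4.
Augmenting path u4→v1→u2→v6 (+1); matched 5.
No augmenting path remains; maximum matching = 5.
König certificate: {u1, u2, u3, u4, u5} is a vertex cover of size 5 (every listed pair touches it), so no matching can be larger.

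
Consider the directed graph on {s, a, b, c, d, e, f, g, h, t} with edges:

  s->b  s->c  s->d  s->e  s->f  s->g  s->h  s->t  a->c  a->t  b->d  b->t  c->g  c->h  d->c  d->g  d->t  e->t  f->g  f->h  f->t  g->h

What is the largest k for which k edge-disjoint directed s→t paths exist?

Assign every edge capacity 1; by Menger, the answer equals the max flow.
Path s→t (+1); total 1.
Path s→b→t (+1); total 2.
Path s→d→t (+1); total 3.
Path s→e→t (+1); total 4.
Path s→f→t (+1); total 5.
No residual s→t path; max flow = 5.
Certifying cut of size 5: {s→b, s→d, s→e, s→f, s→t}.

5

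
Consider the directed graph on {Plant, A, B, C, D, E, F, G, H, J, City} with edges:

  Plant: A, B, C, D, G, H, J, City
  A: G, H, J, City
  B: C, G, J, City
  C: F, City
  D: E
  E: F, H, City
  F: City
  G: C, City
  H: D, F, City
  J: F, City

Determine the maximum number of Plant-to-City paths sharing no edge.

8

Assign every edge capacity 1; by Menger, the answer equals the max flow.
Path Plant→City (+1); total 1.
Path Plant→A→City (+1); total 2.
Path Plant→B→City (+1); total 3.
Path Plant→C→City (+1); total 4.
Path Plant→G→City (+1); total 5.
Path Plant→H→City (+1); total 6.
Path Plant→J→City (+1); total 7.
Path Plant→D→E→City (+1); total 8.
No residual Plant→City path; max flow = 8.
Certifying cut of size 8: {Plant→A, Plant→B, Plant→C, Plant→City, Plant→D, Plant→G, Plant→H, Plant→J}.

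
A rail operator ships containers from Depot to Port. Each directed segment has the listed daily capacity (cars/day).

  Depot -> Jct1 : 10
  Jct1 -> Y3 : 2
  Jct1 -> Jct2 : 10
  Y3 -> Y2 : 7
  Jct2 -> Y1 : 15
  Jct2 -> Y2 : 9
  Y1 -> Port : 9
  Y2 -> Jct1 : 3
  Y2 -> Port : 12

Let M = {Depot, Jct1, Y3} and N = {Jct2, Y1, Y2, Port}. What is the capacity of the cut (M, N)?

Edges leaving {Depot, Jct1, Y3}: Jct1→Jct2 (10), Y3→Y2 (7).
Cut capacity = 10 + 7 = 17.

17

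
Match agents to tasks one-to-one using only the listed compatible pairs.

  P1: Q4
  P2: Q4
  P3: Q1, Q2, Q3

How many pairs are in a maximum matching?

2

Unit-capacity flow: source→left, listed edges, right→sink; max matching = max flow.
Augmenting path P1→Q4 (+1); matched 1.
Augmenting path P3→Q1 (+1); matched 2.
No augmenting path remains; maximum matching = 2.
König certificate: {P3, Q4} is a vertex cover of size 2 (every listed pair touches it), so no matching can be larger.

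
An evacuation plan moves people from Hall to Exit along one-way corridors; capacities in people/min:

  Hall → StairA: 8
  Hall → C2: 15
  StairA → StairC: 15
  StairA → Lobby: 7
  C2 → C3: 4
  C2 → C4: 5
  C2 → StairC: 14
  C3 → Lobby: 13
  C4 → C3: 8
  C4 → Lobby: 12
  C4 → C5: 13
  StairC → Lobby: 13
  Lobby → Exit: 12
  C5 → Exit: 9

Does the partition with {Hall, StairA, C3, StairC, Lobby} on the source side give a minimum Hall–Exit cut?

No — its capacity is 27, but the minimum cut has capacity 17.

Given cut capacity: 15 + 12 = 27.
Augment Hall→StairA→Lobby→Exit: bottleneck 7, flow now 7.
Augment Hall→StairA→StairC→Lobby→Exit: bottleneck 1, flow now 8.
Augment Hall→C2→C3→Lobby→Exit: bottleneck 4, flow now 12.
Augment Hall→C2→C4→C5→Exit: bottleneck 5, flow now 17.
No augmenting path remains; maximum flow = 17.
In the residual graph, reachable from Hall: {Hall, StairA, C2, C3, StairC, Lobby}.
Min-cut edges: C2→C4 (5), Lobby→Exit (12); capacity 5 + 12 = 17.
Cut capacity 27 exceeds the max flow 17, so it is not minimum.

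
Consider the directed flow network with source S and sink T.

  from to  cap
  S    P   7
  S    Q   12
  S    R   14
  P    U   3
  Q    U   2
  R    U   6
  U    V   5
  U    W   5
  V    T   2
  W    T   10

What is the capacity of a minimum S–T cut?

Augment S→P→U→V→T: bottleneck 2, flow now 2.
Augment S→P→U→W→T: bottleneck 1, flow now 3.
Augment S→Q→U→W→T: bottleneck 2, flow now 5.
Augment S→R→U→W→T: bottleneck 2, flow now 7.
No augmenting path remains; maximum flow = 7.
By max-flow min-cut, the minimum cut capacity equals the max flow.
In the residual graph, reachable from S: {S, P, Q, R, U, V}.
Min-cut edges: U→W (5), V→T (2); capacity 5 + 2 = 7.

7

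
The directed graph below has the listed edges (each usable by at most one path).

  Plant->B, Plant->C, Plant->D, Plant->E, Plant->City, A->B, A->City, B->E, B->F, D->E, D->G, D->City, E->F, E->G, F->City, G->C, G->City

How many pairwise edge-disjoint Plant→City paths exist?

Assign every edge capacity 1; by Menger, the answer equals the max flow.
Path Plant→City (+1); total 1.
Path Plant→D→City (+1); total 2.
Path Plant→B→F→City (+1); total 3.
Path Plant→E→G→City (+1); total 4.
No residual Plant→City path; max flow = 4.
Certifying cut of size 4: {Plant→B, Plant→City, Plant→D, Plant→E}.

4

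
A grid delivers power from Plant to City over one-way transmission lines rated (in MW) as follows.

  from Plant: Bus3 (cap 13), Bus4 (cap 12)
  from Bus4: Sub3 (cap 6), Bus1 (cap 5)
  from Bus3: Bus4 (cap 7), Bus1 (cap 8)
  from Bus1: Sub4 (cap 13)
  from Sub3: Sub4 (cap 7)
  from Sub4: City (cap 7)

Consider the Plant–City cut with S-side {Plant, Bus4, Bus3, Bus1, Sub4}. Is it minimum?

Given cut capacity: 6 + 7 = 13.
Augment Plant→Bus4→Bus1→Sub4→City: bottleneck 5, flow now 5.
Augment Plant→Bus4→Sub3→Sub4→City: bottleneck 2, flow now 7.
No augmenting path remains; maximum flow = 7.
In the residual graph, reachable from Plant: {Plant, Bus4, Bus3, Bus1, Sub3, Sub4}.
Min-cut edges: Sub4→City (7); capacity 7 = 7.
Cut capacity 13 exceeds the max flow 7, so it is not minimum.

No — its capacity is 13, but the minimum cut has capacity 7.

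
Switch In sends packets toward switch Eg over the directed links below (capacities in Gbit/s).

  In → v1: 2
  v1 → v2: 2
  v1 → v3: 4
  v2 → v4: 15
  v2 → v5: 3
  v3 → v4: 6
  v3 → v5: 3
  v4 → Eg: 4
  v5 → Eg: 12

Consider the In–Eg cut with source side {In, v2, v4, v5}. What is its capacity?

18

Edges leaving {In, v2, v4, v5}: In→v1 (2), v4→Eg (4), v5→Eg (12).
Cut capacity = 2 + 4 + 12 = 18.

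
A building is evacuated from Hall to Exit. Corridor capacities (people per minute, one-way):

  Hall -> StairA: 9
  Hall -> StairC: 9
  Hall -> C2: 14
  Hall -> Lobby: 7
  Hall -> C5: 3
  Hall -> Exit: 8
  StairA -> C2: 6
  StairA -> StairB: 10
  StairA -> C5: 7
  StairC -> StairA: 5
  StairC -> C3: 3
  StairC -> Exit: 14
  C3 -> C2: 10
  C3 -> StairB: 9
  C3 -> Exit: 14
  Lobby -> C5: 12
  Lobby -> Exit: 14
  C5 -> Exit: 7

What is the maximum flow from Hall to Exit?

31

Augment Hall→Exit: bottleneck 8, flow now 8.
Augment Hall→StairC→Exit: bottleneck 9, flow now 17.
Augment Hall→Lobby→Exit: bottleneck 7, flow now 24.
Augment Hall→C5→Exit: bottleneck 3, flow now 27.
Augment Hall→StairA→C5→Exit: bottleneck 4, flow now 31.
No augmenting path remains; maximum flow = 31.
In the residual graph, reachable from Hall: {Hall, StairA, C2, StairB, C5}.
Min-cut edges: Hall→StairC (9), Hall→Lobby (7), Hall→Exit (8), C5→Exit (7); capacity 9 + 7 + 8 + 7 = 31.
This cut is saturated, so no flow can exceed 31.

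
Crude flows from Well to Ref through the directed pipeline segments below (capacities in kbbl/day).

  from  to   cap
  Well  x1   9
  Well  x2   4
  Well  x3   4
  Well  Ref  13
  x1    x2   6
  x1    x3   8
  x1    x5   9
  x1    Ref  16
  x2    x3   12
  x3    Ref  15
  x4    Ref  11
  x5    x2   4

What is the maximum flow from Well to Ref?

30

Augment Well→Ref: bottleneck 13, flow now 13.
Augment Well→x1→Ref: bottleneck 9, flow now 22.
Augment Well→x3→Ref: bottleneck 4, flow now 26.
Augment Well→x2→x3→Ref: bottleneck 4, flow now 30.
No augmenting path remains; maximum flow = 30.
In the residual graph, reachable from Well: {Well}.
Min-cut edges: Well→x1 (9), Well→x2 (4), Well→x3 (4), Well→Ref (13); capacity 9 + 4 + 4 + 13 = 30.
This cut is saturated, so no flow can exceed 30.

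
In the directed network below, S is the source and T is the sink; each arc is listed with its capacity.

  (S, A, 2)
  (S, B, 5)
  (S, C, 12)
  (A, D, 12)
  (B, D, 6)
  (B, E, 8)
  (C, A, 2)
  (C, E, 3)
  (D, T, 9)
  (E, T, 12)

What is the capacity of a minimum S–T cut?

Augment S→A→D→T: bottleneck 2, flow now 2.
Augment S→B→D→T: bottleneck 5, flow now 7.
Augment S→C→E→T: bottleneck 3, flow now 10.
Augment S→C→A→D→T: bottleneck 2, flow now 12.
No augmenting path remains; maximum flow = 12.
By max-flow min-cut, the minimum cut capacity equals the max flow.
In the residual graph, reachable from S: {S, C}.
Min-cut edges: S→A (2), S→B (5), C→A (2), C→E (3); capacity 2 + 5 + 2 + 3 = 12.

12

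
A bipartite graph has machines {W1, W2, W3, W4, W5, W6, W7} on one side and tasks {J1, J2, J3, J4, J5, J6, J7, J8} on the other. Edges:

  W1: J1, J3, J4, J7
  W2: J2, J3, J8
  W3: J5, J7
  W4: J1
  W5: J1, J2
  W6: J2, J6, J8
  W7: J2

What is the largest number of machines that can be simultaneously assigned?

Unit-capacity flow: source→left, listed edges, right→sink; max matching = max flow.
Augmenting path W1→J1 (+1); matched 1.
Augmenting path W2→J2 (+1); matched 2.
Augmenting path W3→J5 (+1); matched 3.
Augmenting path W6→J6 (+1); matched 4.
Augmenting path W4→J1→W1→J3 (+1); matched 5.
Augmenting path W5→J2→W2→J8 (+1); matched 6.
No augmenting path remains; maximum matching = 6.
König certificate: {W1, W2, W3, W6, J1, J2} is a vertex cover of size 6 (every listed pair touches it), so no matching can be larger.

6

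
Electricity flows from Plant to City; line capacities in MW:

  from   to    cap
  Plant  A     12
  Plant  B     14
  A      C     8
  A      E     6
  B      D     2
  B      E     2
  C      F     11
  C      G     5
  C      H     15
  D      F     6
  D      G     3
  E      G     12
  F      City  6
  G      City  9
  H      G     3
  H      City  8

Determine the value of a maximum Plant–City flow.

16

Augment Plant→A→C→F→City: bottleneck 6, flow now 6.
Augment Plant→A→C→G→City: bottleneck 2, flow now 8.
Augment Plant→A→E→G→City: bottleneck 4, flow now 12.
Augment Plant→B→D→G→City: bottleneck 2, flow now 14.
Augment Plant→B→E→G→City: bottleneck 1, flow now 15.
Augment Plant→B→E→G→C→H→City: bottleneck 1, flow now 16. (uses reverse residual edge)
No augmenting path remains; maximum flow = 16.
In the residual graph, reachable from Plant: {Plant, B}.
Min-cut edges: Plant→A (12), B→D (2), B→E (2); capacity 12 + 2 + 2 = 16.
This cut is saturated, so no flow can exceed 16.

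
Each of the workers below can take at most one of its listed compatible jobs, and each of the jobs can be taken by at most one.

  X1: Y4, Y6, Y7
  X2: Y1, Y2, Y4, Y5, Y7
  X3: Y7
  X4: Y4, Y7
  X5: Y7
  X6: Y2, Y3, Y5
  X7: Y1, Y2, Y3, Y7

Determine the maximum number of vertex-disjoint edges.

Unit-capacity flow: source→left, listed edges, right→sink; max matching = max flow.
Augmenting path X1→Y4 (+1); matched 1.
Augmenting path X2→Y1 (+1); matched 2.
Augmenting path X3→Y7 (+1); matched 3.
Augmenting path X6→Y2 (+1); matched 4.
Augmenting path X7→Y3 (+1); matched 5.
Augmenting path X4→Y4→X1→Y6 (+1); matched 6.
No augmenting path remains; maximum matching = 6.
König certificate: {X1, X2, X4, X6, X7, Y7} is a vertex cover of size 6 (every listed pair touches it), so no matching can be larger.

6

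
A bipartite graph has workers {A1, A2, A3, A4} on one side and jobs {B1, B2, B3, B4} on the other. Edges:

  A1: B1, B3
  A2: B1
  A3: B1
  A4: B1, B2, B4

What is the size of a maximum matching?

Unit-capacity flow: source→left, listed edges, right→sink; max matching = max flow.
Augmenting path A1→B1 (+1); matched 1.
Augmenting path A4→B2 (+1); matched 2.
Augmenting path A2→B1→A1→B3 (+1); matched 3.
No augmenting path remains; maximum matching = 3.
König certificate: {A1, A4, B1} is a vertex cover of size 3 (every listed pair touches it), so no matching can be larger.

3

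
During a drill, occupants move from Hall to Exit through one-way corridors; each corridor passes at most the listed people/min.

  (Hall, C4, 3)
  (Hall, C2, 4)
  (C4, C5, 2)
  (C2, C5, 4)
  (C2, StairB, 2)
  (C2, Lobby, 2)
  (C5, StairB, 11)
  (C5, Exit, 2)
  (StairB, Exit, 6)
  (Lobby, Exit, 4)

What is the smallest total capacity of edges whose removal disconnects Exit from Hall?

Augment Hall→C4→C5→Exit: bottleneck 2, flow now 2.
Augment Hall→C2→StairB→Exit: bottleneck 2, flow now 4.
Augment Hall→C2→Lobby→Exit: bottleneck 2, flow now 6.
No augmenting path remains; maximum flow = 6.
By max-flow min-cut, the minimum cut capacity equals the max flow.
In the residual graph, reachable from Hall: {Hall, C4}.
Min-cut edges: Hall→C2 (4), C4→C5 (2); capacity 4 + 2 = 6.

6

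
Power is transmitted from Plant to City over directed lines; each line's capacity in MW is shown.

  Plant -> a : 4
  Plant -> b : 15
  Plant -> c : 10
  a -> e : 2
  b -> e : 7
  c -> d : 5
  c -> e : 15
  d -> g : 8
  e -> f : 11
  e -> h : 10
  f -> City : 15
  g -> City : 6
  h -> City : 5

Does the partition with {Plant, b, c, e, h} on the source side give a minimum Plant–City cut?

No — its capacity is 25, but the minimum cut has capacity 19.

Given cut capacity: 4 + 5 + 11 + 5 = 25.
Augment Plant→a→e→f→City: bottleneck 2, flow now 2.
Augment Plant→b→e→f→City: bottleneck 7, flow now 9.
Augment Plant→c→d→g→City: bottleneck 5, flow now 14.
Augment Plant→c→e→f→City: bottleneck 2, flow now 16.
Augment Plant→c→e→h→City: bottleneck 3, flow now 19.
No augmenting path remains; maximum flow = 19.
In the residual graph, reachable from Plant: {Plant, a, b}.
Min-cut edges: Plant→c (10), a→e (2), b→e (7); capacity 10 + 2 + 7 = 19.
Cut capacity 25 exceeds the max flow 19, so it is not minimum.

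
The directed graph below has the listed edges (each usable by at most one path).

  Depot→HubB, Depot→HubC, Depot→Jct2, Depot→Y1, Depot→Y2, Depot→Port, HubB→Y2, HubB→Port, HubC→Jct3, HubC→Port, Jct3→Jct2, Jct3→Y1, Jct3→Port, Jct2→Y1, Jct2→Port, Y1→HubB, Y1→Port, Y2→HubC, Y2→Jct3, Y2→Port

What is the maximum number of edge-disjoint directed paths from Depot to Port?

6

Assign every edge capacity 1; by Menger, the answer equals the max flow.
Path Depot→Port (+1); total 1.
Path Depot→HubB→Port (+1); total 2.
Path Depot→HubC→Port (+1); total 3.
Path Depot→Jct2→Port (+1); total 4.
Path Depot→Y1→Port (+1); total 5.
Path Depot→Y2→Port (+1); total 6.
No residual Depot→Port path; max flow = 6.
Certifying cut of size 6: {Depot→HubB, Depot→HubC, Depot→Jct2, Depot→Port, Depot→Y1, Depot→Y2}.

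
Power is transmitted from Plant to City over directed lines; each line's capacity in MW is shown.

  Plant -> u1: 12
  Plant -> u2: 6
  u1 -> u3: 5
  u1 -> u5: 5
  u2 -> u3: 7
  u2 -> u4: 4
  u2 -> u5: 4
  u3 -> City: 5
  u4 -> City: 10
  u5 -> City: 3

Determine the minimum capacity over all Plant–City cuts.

12

Augment Plant→u1→u3→City: bottleneck 5, flow now 5.
Augment Plant→u1→u5→City: bottleneck 3, flow now 8.
Augment Plant→u2→u4→City: bottleneck 4, flow now 12.
No augmenting path remains; maximum flow = 12.
By max-flow min-cut, the minimum cut capacity equals the max flow.
In the residual graph, reachable from Plant: {Plant, u1, u2, u3, u5}.
Min-cut edges: u2→u4 (4), u3→City (5), u5→City (3); capacity 4 + 5 + 3 = 12.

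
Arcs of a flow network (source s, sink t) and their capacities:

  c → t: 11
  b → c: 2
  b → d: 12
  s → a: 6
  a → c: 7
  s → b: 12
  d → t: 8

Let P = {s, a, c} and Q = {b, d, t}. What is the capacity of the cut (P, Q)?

Edges leaving {s, a, c}: s→b (12), c→t (11).
Cut capacity = 12 + 11 = 23.

23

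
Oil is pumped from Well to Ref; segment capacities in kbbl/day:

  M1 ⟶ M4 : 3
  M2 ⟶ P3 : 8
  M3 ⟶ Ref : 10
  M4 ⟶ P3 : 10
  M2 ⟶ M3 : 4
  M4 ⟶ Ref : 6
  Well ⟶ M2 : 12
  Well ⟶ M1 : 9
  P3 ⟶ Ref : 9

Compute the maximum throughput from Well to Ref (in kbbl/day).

15

Augment Well→M1→M4→Ref: bottleneck 3, flow now 3.
Augment Well→M2→P3→Ref: bottleneck 8, flow now 11.
Augment Well→M2→M3→Ref: bottleneck 4, flow now 15.
No augmenting path remains; maximum flow = 15.
In the residual graph, reachable from Well: {Well, M1}.
Min-cut edges: Well→M2 (12), M1→M4 (3); capacity 12 + 3 = 15.
This cut is saturated, so no flow can exceed 15.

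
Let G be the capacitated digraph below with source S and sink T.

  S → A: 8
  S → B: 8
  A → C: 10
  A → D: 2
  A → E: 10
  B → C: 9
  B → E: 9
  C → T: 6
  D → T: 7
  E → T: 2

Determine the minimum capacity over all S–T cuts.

Augment S→A→C→T: bottleneck 6, flow now 6.
Augment S→A→D→T: bottleneck 2, flow now 8.
Augment S→B→E→T: bottleneck 2, flow now 10.
No augmenting path remains; maximum flow = 10.
By max-flow min-cut, the minimum cut capacity equals the max flow.
In the residual graph, reachable from S: {S, A, B, C, E}.
Min-cut edges: A→D (2), C→T (6), E→T (2); capacity 2 + 6 + 2 = 10.

10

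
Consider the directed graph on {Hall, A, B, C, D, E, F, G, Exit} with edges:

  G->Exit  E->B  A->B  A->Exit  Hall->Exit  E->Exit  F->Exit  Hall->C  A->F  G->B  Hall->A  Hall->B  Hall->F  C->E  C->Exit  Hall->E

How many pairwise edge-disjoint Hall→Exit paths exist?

Assign every edge capacity 1; by Menger, the answer equals the max flow.
Path Hall→Exit (+1); total 1.
Path Hall→A→Exit (+1); total 2.
Path Hall→C→Exit (+1); total 3.
Path Hall→E→Exit (+1); total 4.
Path Hall→F→Exit (+1); total 5.
No residual Hall→Exit path; max flow = 5.
Certifying cut of size 5: {Hall→A, Hall→C, Hall→E, Hall→Exit, Hall→F}.

5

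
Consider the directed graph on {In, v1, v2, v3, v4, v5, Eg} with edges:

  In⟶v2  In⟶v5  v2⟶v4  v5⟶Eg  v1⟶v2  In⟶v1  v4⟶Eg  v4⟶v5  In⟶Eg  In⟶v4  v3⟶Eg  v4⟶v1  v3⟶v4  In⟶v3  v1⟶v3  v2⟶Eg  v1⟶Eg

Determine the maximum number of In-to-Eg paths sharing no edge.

Assign every edge capacity 1; by Menger, the answer equals the max flow.
Path In→Eg (+1); total 1.
Path In→v1→Eg (+1); total 2.
Path In→v2→Eg (+1); total 3.
Path In→v3→Eg (+1); total 4.
Path In→v4→Eg (+1); total 5.
Path In→v5→Eg (+1); total 6.
No residual In→Eg path; max flow = 6.
Certifying cut of size 6: {In→Eg, In→v1, In→v2, In→v3, In→v4, In→v5}.

6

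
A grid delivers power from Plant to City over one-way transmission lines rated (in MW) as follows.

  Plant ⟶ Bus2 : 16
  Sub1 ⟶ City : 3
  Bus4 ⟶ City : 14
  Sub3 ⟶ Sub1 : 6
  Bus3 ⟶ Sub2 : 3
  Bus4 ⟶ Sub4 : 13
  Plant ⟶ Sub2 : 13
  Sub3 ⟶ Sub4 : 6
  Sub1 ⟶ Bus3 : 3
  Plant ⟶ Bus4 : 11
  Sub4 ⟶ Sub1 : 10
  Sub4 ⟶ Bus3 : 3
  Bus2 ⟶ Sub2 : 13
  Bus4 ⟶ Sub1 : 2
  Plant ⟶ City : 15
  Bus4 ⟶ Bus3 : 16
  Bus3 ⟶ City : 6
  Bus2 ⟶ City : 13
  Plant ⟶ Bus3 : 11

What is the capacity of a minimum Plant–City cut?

Augment Plant→City: bottleneck 15, flow now 15.
Augment Plant→Bus2→City: bottleneck 13, flow now 28.
Augment Plant→Bus4→City: bottleneck 11, flow now 39.
Augment Plant→Bus3→City: bottleneck 6, flow now 45.
No augmenting path remains; maximum flow = 45.
By max-flow min-cut, the minimum cut capacity equals the max flow.
In the residual graph, reachable from Plant: {Plant, Bus2, Bus3, Sub2}.
Min-cut edges: Plant→Bus4 (11), Plant→City (15), Bus2→City (13), Bus3→City (6); capacity 11 + 15 + 13 + 6 = 45.

45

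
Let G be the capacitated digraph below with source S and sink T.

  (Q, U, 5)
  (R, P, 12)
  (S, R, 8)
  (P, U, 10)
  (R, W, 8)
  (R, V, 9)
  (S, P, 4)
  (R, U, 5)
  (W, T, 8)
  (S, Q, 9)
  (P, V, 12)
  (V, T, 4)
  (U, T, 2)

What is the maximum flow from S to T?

Augment S→P→U→T: bottleneck 2, flow now 2.
Augment S→P→V→T: bottleneck 2, flow now 4.
Augment S→R→V→T: bottleneck 2, flow now 6.
Augment S→R→W→T: bottleneck 6, flow now 12.
Augment S→Q→U→P→V→R→W→T: bottleneck 2, flow now 14. (uses reverse residual edge)
No augmenting path remains; maximum flow = 14.
In the residual graph, reachable from S: {S, Q, U}.
Min-cut edges: S→P (4), S→R (8), U→T (2); capacity 4 + 8 + 2 = 14.
This cut is saturated, so no flow can exceed 14.

14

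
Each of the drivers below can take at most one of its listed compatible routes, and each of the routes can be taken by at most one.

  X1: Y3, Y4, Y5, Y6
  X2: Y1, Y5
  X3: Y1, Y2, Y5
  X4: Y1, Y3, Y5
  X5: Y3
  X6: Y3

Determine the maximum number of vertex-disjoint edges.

5

Unit-capacity flow: source→left, listed edges, right→sink; max matching = max flow.
Augmenting path X1→Y3 (+1); matched 1.
Augmenting path X2→Y1 (+1); matched 2.
Augmenting path X3→Y2 (+1); matched 3.
Augmenting path X4→Y5 (+1); matched 4.
Augmenting path X5→Y3→X1→Y4 (+1); matched 5.
No augmenting path remains; maximum matching = 5.
König certificate: {X1, X2, X3, X4, Y3} is a vertex cover of size 5 (every listed pair touches it), so no matching can be larger.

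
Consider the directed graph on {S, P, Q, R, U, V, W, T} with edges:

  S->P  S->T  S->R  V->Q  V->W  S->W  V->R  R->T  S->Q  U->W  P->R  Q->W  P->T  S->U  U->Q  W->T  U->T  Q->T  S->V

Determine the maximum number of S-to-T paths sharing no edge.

6

Assign every edge capacity 1; by Menger, the answer equals the max flow.
Path S→T (+1); total 1.
Path S→P→T (+1); total 2.
Path S→Q→T (+1); total 3.
Path S→R→T (+1); total 4.
Path S→U→T (+1); total 5.
Path S→W→T (+1); total 6.
No residual S→T path; max flow = 6.
Certifying cut of size 6: {Q→T, R→T, S→P, S→T, S→U, W→T}.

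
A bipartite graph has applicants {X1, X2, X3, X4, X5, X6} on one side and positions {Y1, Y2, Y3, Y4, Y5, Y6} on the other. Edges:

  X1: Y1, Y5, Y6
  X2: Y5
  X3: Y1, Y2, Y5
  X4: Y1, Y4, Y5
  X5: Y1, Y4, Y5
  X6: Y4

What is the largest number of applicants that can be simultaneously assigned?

5

Unit-capacity flow: source→left, listed edges, right→sink; max matching = max flow.
Augmenting path X1→Y1 (+1); matched 1.
Augmenting path X2→Y5 (+1); matched 2.
Augmenting path X3→Y2 (+1); matched 3.
Augmenting path X4→Y4 (+1); matched 4.
Augmenting path X5→Y1→X1→Y6 (+1); matched 5.
No augmenting path remains; maximum matching = 5.
König certificate: {X1, X3, Y1, Y4, Y5} is a vertex cover of size 5 (every listed pair touches it), so no matching can be larger.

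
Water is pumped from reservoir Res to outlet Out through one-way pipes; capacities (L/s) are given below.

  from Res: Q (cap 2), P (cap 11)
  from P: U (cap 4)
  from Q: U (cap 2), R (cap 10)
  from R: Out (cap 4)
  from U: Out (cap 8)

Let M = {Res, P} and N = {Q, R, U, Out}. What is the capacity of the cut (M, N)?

6

Edges leaving {Res, P}: Res→Q (2), P→U (4).
Cut capacity = 2 + 4 = 6.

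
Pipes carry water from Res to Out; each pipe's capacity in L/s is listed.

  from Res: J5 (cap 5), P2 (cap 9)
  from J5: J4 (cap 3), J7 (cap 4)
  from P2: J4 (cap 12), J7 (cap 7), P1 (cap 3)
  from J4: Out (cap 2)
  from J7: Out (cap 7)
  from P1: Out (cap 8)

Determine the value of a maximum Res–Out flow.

Augment Res→J5→J4→Out: bottleneck 2, flow now 2.
Augment Res→J5→J7→Out: bottleneck 3, flow now 5.
Augment Res→P2→J7→Out: bottleneck 4, flow now 9.
Augment Res→P2→P1→Out: bottleneck 3, flow now 12.
No augmenting path remains; maximum flow = 12.
In the residual graph, reachable from Res: {Res, J5, P2, J4, J7}.
Min-cut edges: P2→P1 (3), J4→Out (2), J7→Out (7); capacity 3 + 2 + 7 = 12.
This cut is saturated, so no flow can exceed 12.

12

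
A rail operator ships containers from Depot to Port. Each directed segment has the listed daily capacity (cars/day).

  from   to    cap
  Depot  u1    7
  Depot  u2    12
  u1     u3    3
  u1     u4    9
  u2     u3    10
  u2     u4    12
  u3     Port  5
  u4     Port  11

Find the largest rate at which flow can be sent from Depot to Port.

16

Augment Depot→u1→u3→Port: bottleneck 3, flow now 3.
Augment Depot→u1→u4→Port: bottleneck 4, flow now 7.
Augment Depot→u2→u3→Port: bottleneck 2, flow now 9.
Augment Depot→u2→u4→Port: bottleneck 7, flow now 16.
No augmenting path remains; maximum flow = 16.
In the residual graph, reachable from Depot: {Depot, u1, u2, u3, u4}.
Min-cut edges: u3→Port (5), u4→Port (11); capacity 5 + 11 = 16.
This cut is saturated, so no flow can exceed 16.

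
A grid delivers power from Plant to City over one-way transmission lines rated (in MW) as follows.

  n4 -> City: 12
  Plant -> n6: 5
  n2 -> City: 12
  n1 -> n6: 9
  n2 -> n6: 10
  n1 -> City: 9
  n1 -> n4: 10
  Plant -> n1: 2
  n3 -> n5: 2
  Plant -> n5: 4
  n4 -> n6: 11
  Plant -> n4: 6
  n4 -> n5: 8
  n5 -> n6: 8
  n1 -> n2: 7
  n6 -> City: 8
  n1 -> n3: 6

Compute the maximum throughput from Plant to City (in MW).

16

Augment Plant→n1→City: bottleneck 2, flow now 2.
Augment Plant→n4→City: bottleneck 6, flow now 8.
Augment Plant→n6→City: bottleneck 5, flow now 13.
Augment Plant→n5→n6→City: bottleneck 3, flow now 16.
No augmenting path remains; maximum flow = 16.
In the residual graph, reachable from Plant: {Plant, n5, n6}.
Min-cut edges: Plant→n1 (2), Plant→n4 (6), n6→City (8); capacity 2 + 6 + 8 = 16.
This cut is saturated, so no flow can exceed 16.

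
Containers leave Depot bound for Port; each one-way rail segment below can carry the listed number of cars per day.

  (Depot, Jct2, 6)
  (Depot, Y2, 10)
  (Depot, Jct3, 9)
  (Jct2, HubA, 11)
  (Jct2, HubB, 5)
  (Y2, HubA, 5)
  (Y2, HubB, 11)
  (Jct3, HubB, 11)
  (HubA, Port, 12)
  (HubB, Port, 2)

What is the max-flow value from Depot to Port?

13

Augment Depot→Jct2→HubA→Port: bottleneck 6, flow now 6.
Augment Depot→Y2→HubA→Port: bottleneck 5, flow now 11.
Augment Depot→Y2→HubB→Port: bottleneck 2, flow now 13.
No augmenting path remains; maximum flow = 13.
In the residual graph, reachable from Depot: {Depot, Y2, Jct3, HubB}.
Min-cut edges: Depot→Jct2 (6), Y2→HubA (5), HubB→Port (2); capacity 6 + 5 + 2 = 13.
This cut is saturated, so no flow can exceed 13.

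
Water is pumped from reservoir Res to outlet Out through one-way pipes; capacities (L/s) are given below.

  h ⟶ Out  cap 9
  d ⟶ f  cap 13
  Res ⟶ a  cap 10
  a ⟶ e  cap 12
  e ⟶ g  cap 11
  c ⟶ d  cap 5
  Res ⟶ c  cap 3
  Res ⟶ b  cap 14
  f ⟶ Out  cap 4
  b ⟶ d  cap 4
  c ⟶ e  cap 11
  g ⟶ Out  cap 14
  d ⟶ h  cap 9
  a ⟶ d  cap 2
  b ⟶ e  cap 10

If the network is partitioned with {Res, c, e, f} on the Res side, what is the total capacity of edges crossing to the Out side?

44

Edges leaving {Res, c, e, f}: Res→a (10), Res→b (14), c→d (5), e→g (11), f→Out (4).
Cut capacity = 10 + 14 + 5 + 11 + 4 = 44.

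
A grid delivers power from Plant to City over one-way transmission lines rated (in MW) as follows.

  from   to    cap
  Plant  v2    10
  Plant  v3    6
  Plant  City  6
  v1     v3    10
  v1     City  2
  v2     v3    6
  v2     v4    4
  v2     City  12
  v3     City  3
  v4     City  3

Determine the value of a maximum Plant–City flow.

19

Augment Plant→City: bottleneck 6, flow now 6.
Augment Plant→v2→City: bottleneck 10, flow now 16.
Augment Plant→v3→City: bottleneck 3, flow now 19.
No augmenting path remains; maximum flow = 19.
In the residual graph, reachable from Plant: {Plant, v3}.
Min-cut edges: Plant→v2 (10), Plant→City (6), v3→City (3); capacity 10 + 6 + 3 = 19.
This cut is saturated, so no flow can exceed 19.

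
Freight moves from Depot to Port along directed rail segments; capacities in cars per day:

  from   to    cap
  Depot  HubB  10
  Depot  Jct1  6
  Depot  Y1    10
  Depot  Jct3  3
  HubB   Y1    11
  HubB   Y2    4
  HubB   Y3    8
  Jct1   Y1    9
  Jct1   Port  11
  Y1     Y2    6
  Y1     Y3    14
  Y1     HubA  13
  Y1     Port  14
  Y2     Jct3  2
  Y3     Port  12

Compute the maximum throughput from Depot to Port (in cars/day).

26

Augment Depot→Jct1→Port: bottleneck 6, flow now 6.
Augment Depot→Y1→Port: bottleneck 10, flow now 16.
Augment Depot→HubB→Y1→Port: bottleneck 4, flow now 20.
Augment Depot→HubB→Y3→Port: bottleneck 6, flow now 26.
No augmenting path remains; maximum flow = 26.
In the residual graph, reachable from Depot: {Depot, Jct3}.
Min-cut edges: Depot→HubB (10), Depot→Jct1 (6), Depot→Y1 (10); capacity 10 + 6 + 10 = 26.
This cut is saturated, so no flow can exceed 26.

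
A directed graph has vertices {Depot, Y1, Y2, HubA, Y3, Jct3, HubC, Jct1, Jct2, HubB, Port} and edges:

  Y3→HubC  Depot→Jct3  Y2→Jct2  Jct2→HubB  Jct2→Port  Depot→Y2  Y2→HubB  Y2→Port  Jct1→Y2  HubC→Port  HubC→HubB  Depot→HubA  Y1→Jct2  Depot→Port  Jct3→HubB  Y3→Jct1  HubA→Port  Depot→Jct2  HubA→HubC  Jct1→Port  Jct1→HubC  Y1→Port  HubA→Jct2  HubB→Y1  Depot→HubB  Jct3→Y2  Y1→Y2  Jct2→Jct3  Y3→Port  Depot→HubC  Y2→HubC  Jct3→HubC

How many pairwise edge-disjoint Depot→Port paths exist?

6

Assign every edge capacity 1; by Menger, the answer equals the max flow.
Path Depot→Port (+1); total 1.
Path Depot→Y2→Port (+1); total 2.
Path Depot→HubA→Port (+1); total 3.
Path Depot→HubC→Port (+1); total 4.
Path Depot→Jct2→Port (+1); total 5.
Path Depot→HubB→Y1→Port (+1); total 6.
No residual Depot→Port path; max flow = 6.
Certifying cut of size 6: {Depot→HubA, Depot→Port, HubB→Y1, HubC→Port, Jct2→Port, Y2→Port}.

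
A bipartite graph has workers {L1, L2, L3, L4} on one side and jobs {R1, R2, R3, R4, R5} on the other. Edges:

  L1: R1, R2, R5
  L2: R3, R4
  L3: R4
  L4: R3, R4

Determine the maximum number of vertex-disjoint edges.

3

Unit-capacity flow: source→left, listed edges, right→sink; max matching = max flow.
Augmenting path L1→R1 (+1); matched 1.
Augmenting path L2→R3 (+1); matched 2.
Augmenting path L3→R4 (+1); matched 3.
No augmenting path remains; maximum matching = 3.
König certificate: {L1, R3, R4} is a vertex cover of size 3 (every listed pair touches it), so no matching can be larger.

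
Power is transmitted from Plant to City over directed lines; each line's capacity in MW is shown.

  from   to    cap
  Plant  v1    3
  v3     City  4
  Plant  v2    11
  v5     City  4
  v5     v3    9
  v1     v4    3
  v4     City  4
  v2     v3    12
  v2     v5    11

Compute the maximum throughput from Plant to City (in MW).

11

Augment Plant→v1→v4→City: bottleneck 3, flow now 3.
Augment Plant→v2→v3→City: bottleneck 4, flow now 7.
Augment Plant→v2→v5→City: bottleneck 4, flow now 11.
No augmenting path remains; maximum flow = 11.
In the residual graph, reachable from Plant: {Plant, v2, v3, v5}.
Min-cut edges: Plant→v1 (3), v3→City (4), v5→City (4); capacity 3 + 4 + 4 = 11.
This cut is saturated, so no flow can exceed 11.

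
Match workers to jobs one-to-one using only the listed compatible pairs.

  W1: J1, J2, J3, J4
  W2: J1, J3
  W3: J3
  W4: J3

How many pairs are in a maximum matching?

Unit-capacity flow: source→left, listed edges, right→sink; max matching = max flow.
Augmenting path W1→J1 (+1); matched 1.
Augmenting path W2→J3 (+1); matched 2.
Augmenting path W3→J3→W2→J1→W1→J2 (+1); matched 3.
No augmenting path remains; maximum matching = 3.
König certificate: {W1, W2, J3} is a vertex cover of size 3 (every listed pair touches it), so no matching can be larger.

3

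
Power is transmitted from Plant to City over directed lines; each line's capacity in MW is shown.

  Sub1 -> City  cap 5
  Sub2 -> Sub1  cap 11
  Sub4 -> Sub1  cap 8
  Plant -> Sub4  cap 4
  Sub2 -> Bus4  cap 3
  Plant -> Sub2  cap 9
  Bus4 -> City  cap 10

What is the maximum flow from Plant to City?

8

Augment Plant→Sub4→Sub1→City: bottleneck 4, flow now 4.
Augment Plant→Sub2→Sub1→City: bottleneck 1, flow now 5.
Augment Plant→Sub2→Bus4→City: bottleneck 3, flow now 8.
No augmenting path remains; maximum flow = 8.
In the residual graph, reachable from Plant: {Plant, Sub4, Sub2, Sub1}.
Min-cut edges: Sub2→Bus4 (3), Sub1→City (5); capacity 3 + 5 = 8.
This cut is saturated, so no flow can exceed 8.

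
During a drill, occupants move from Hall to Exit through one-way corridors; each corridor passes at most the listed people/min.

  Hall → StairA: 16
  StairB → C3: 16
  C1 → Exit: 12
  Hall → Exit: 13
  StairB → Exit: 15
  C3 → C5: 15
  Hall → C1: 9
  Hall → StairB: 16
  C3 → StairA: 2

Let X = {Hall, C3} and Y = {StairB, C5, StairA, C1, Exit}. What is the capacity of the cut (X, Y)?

71

Edges leaving {Hall, C3}: Hall→StairB (16), Hall→StairA (16), Hall→C1 (9), Hall→Exit (13), C3→C5 (15), C3→StairA (2).
Cut capacity = 16 + 16 + 9 + 13 + 15 + 2 = 71.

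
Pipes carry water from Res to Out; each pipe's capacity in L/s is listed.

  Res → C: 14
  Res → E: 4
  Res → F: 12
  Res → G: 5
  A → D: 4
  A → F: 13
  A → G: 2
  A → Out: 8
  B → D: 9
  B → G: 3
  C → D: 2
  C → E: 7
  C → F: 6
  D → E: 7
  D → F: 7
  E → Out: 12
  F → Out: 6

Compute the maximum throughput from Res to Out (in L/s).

Augment Res→E→Out: bottleneck 4, flow now 4.
Augment Res→F→Out: bottleneck 6, flow now 10.
Augment Res→C→E→Out: bottleneck 7, flow now 17.
Augment Res→C→D→E→Out: bottleneck 1, flow now 18.
No augmenting path remains; maximum flow = 18.
In the residual graph, reachable from Res: {Res, C, D, E, F, G}.
Min-cut edges: E→Out (12), F→Out (6); capacity 12 + 6 = 18.
This cut is saturated, so no flow can exceed 18.

18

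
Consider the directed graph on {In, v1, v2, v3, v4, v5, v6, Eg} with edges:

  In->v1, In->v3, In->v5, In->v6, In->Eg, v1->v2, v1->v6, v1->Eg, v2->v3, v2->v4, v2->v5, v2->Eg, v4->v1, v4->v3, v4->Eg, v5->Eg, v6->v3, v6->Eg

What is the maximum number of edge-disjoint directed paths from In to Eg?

Assign every edge capacity 1; by Menger, the answer equals the max flow.
Path In→Eg (+1); total 1.
Path In→v1→Eg (+1); total 2.
Path In→v5→Eg (+1); total 3.
Path In→v6→Eg (+1); total 4.
No residual In→Eg path; max flow = 4.
Certifying cut of size 4: {In→Eg, In→v1, In→v5, In→v6}.

4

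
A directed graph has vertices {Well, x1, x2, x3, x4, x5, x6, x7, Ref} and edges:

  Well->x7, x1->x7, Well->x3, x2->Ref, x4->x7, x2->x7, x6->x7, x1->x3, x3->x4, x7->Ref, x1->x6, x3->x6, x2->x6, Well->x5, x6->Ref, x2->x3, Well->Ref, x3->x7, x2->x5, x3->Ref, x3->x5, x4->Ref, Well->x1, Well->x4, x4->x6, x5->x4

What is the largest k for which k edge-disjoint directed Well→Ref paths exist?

5

Assign every edge capacity 1; by Menger, the answer equals the max flow.
Path Well→Ref (+1); total 1.
Path Well→x3→Ref (+1); total 2.
Path Well→x4→Ref (+1); total 3.
Path Well→x7→Ref (+1); total 4.
Path Well→x1→x6→Ref (+1); total 5.
No residual Well→Ref path; max flow = 5.
Certifying cut of size 5: {Well→Ref, x3→Ref, x4→Ref, x6→Ref, x7→Ref}.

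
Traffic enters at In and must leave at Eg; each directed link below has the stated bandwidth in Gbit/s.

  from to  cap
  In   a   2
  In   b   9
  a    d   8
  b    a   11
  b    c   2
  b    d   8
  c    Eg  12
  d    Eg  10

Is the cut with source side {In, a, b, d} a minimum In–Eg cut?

Given cut capacity: 2 + 10 = 12.
Augment In→a→d→Eg: bottleneck 2, flow now 2.
Augment In→b→c→Eg: bottleneck 2, flow now 4.
Augment In→b→d→Eg: bottleneck 7, flow now 11.
No augmenting path remains; maximum flow = 11.
In the residual graph, reachable from In: {In}.
Min-cut edges: In→a (2), In→b (9); capacity 2 + 9 = 11.
Cut capacity 12 exceeds the max flow 11, so it is not minimum.

No — its capacity is 12, but the minimum cut has capacity 11.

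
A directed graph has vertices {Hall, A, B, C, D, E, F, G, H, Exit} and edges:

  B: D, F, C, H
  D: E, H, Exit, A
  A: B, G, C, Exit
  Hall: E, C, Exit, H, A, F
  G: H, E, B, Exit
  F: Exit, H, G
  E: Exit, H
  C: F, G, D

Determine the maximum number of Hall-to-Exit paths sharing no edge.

Assign every edge capacity 1; by Menger, the answer equals the max flow.
Path Hall→Exit (+1); total 1.
Path Hall→A→Exit (+1); total 2.
Path Hall→E→Exit (+1); total 3.
Path Hall→F→Exit (+1); total 4.
Path Hall→C→D→Exit (+1); total 5.
No residual Hall→Exit path; max flow = 5.
Certifying cut of size 5: {Hall→A, Hall→C, Hall→E, Hall→Exit, Hall→F}.

5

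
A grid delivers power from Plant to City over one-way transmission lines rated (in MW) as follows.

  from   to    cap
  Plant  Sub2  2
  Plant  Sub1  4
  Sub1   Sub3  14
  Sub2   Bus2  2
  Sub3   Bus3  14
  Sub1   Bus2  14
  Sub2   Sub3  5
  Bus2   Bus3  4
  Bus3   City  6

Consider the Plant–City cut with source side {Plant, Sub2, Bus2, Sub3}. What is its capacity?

Edges leaving {Plant, Sub2, Bus2, Sub3}: Plant→Sub1 (4), Bus2→Bus3 (4), Sub3→Bus3 (14).
Cut capacity = 4 + 4 + 14 = 22.

22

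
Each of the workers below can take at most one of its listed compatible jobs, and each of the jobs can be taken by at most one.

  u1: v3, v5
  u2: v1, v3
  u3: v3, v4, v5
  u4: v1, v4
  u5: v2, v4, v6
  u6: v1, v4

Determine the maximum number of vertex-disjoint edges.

5

Unit-capacity flow: source→left, listed edges, right→sink; max matching = max flow.
Augmenting path u1→v3 (+1); matched 1.
Augmenting path u2→v1 (+1); matched 2.
Augmenting path u3→v4 (+1); matched 3.
Augmenting path u5→v2 (+1); matched 4.
Augmenting path u4→v4→u3→v5 (+1); matched 5.
No augmenting path remains; maximum matching = 5.
König certificate: {u5, v1, v3, v4, v5} is a vertex cover of size 5 (every listed pair touches it), so no matching can be larger.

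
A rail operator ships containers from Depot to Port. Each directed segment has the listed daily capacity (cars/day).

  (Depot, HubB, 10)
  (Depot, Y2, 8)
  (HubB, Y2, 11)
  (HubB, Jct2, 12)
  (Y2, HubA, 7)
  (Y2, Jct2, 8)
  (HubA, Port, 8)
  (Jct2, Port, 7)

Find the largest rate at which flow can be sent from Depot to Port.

14

Augment Depot→HubB→Jct2→Port: bottleneck 7, flow now 7.
Augment Depot→Y2→HubA→Port: bottleneck 7, flow now 14.
No augmenting path remains; maximum flow = 14.
In the residual graph, reachable from Depot: {Depot, HubB, Y2, Jct2}.
Min-cut edges: Y2→HubA (7), Jct2→Port (7); capacity 7 + 7 = 14.
This cut is saturated, so no flow can exceed 14.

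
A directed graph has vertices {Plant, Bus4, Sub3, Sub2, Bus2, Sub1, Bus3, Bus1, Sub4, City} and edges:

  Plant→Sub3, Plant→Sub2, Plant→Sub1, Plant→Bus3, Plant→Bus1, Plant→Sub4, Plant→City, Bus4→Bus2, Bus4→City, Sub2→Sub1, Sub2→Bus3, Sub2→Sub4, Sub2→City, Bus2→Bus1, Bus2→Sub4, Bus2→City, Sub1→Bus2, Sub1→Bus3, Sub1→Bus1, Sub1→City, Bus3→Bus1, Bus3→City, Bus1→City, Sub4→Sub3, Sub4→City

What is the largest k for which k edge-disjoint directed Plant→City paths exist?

6

Assign every edge capacity 1; by Menger, the answer equals the max flow.
Path Plant→City (+1); total 1.
Path Plant→Sub2→City (+1); total 2.
Path Plant→Sub1→City (+1); total 3.
Path Plant→Bus3→City (+1); total 4.
Path Plant→Bus1→City (+1); total 5.
Path Plant→Sub4→City (+1); total 6.
No residual Plant→City path; max flow = 6.
Certifying cut of size 6: {Plant→Bus1, Plant→Bus3, Plant→City, Plant→Sub1, Plant→Sub2, Plant→Sub4}.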